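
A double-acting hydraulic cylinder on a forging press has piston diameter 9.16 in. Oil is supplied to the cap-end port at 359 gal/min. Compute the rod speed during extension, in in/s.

Cap-side area A_cap = π/4 × (9.16 in)² = 65.90 in^2
v = Q / A

v ≈ 21.0 in/s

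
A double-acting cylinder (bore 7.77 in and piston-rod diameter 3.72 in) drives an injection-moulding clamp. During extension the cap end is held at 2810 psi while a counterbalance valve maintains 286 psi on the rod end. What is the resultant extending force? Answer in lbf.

Cap-side area A_cap = π/4 × (7.77 in)² = 47.42 in^2
Rod-side annular area A_ann = π/4 × (7.77² − 3.72²) = 36.55 in^2
Net thrust = P_cap·A_cap − P_rod·A_ann = 1.332e5 lbf − 10450 lbf

F ≈ 1.23e5 lbf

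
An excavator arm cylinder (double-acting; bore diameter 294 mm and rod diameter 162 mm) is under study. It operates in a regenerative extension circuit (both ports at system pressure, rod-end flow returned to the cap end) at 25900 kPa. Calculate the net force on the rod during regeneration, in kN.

With equal pressure on both faces, forces on the annular region cancel; the net push is pressure × rod cross-section.
Rod cross-section A_rod = π/4 × (162 mm)² = 20610 mm^2
F = P × A_rod

F ≈ 534 kN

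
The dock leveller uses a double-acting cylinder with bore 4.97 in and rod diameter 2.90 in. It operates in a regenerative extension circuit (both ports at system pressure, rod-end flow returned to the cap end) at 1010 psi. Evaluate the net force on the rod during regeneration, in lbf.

F ≈ 6670 lbf

With equal pressure on both faces, forces on the annular region cancel; the net push is pressure × rod cross-section.
Rod cross-section A_rod = π/4 × (2.90 in)² = 6.605 in^2
F = P × A_rod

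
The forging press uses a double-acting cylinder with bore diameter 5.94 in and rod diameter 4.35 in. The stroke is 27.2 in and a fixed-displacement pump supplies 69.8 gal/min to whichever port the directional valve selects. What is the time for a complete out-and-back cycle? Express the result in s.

t ≈ 4.11 s

Cap-side area A_cap = π/4 × (5.94 in)² = 27.71 in^2
Rod-side annular area A_ann = π/4 × (5.94² − 4.35²) = 12.85 in^2
t_ext = A_cap·L/Q = 2.805 s
t_ret = A_ann·L/Q = 1.301 s
t_cycle = t_ext + t_ret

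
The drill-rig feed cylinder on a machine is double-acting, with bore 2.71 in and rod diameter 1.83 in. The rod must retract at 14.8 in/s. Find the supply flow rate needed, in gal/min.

Q ≈ 12.1 gal/min

Rod-side annular area A_ann = π/4 × (2.71² − 1.83²) = 3.138 in^2
Q = A × v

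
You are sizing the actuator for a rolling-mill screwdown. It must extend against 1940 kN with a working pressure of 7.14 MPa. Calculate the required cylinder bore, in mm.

Extension force acts on the full piston face: F = P × (π/4)D².
D = √(4F / (πP)) = √(4 × 1940 kN / (π × 7.14 MPa))

D ≈ 588 mm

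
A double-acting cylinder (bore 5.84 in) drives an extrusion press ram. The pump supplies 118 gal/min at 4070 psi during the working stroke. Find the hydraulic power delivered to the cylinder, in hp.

W ≈ 280 hp

Hydraulic power = P × Q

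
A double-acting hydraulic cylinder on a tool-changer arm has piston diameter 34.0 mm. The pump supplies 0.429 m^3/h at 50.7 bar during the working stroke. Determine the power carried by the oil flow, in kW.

W ≈ 0.604 kW

Hydraulic power = P × Q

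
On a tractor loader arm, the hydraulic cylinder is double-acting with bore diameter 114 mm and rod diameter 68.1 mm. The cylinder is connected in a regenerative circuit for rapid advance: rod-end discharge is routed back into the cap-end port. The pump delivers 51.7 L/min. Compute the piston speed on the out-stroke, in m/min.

In regeneration the rod-end outflow joins the pump flow into the cap end, so the net volume the pump must supply per unit advance equals the rod cross-section area.
Rod cross-section A_rod = π/4 × (68.1 mm)² = 3642 mm^2
v = Q_pump / A_rod

v ≈ 14.2 m/min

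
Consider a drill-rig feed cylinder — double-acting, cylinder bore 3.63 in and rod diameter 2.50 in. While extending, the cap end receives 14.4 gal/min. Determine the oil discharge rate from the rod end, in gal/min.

Cap-side area A_cap = π/4 × (3.63 in)² = 10.35 in^2
Rod-side annular area A_ann = π/4 × (3.63² − 2.50²) = 5.440 in^2
Piston speed v = Q_in/A_cap; rod-end outflow Q_out = v × A_ann = Q_in × A_ann/A_cap.

Q_out ≈ 7.57 gal/min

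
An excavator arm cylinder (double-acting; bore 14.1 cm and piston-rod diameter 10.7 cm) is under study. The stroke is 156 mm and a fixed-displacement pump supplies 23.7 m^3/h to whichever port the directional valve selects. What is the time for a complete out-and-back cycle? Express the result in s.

Cap-side area A_cap = π/4 × (14.1 cm)² = 156.1 cm^2
Rod-side annular area A_ann = π/4 × (14.1² − 10.7²) = 66.22 cm^2
t_ext = A_cap·L/Q = 0.3700 s
t_ret = A_ann·L/Q = 0.1569 s
t_cycle = t_ext + t_ret

t ≈ 0.527 s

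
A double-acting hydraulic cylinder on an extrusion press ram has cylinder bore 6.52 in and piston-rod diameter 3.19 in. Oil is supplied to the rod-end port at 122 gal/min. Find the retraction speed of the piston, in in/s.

Rod-side annular area A_ann = π/4 × (6.52² − 3.19²) = 25.40 in^2
Flow into the rod-end port fills the annular volume.
v = Q / A

v ≈ 18.5 in/s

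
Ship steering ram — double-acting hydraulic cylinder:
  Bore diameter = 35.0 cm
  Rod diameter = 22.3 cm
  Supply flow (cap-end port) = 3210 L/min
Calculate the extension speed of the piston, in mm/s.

v ≈ 556 mm/s

Cap-side area A_cap = π/4 × (35.0 cm)² = 962.1 cm^2
v = Q / A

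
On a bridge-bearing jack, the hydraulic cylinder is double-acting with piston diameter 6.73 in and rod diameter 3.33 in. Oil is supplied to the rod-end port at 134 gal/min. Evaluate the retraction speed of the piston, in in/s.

v ≈ 19.2 in/s

Rod-side annular area A_ann = π/4 × (6.73² − 3.33²) = 26.86 in^2
Flow into the rod-end port fills the annular volume.
v = Q / A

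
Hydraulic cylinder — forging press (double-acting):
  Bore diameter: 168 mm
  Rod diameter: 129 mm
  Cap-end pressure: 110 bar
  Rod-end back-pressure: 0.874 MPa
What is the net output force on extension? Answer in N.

Cap-side area A_cap = π/4 × (168 mm)² = 22170 mm^2
Rod-side annular area A_ann = π/4 × (168² − 129²) = 9097 mm^2
Net thrust = P_cap·A_cap − P_rod·A_ann = 2.438e5 N − 7951 N

F ≈ 2.36e5 N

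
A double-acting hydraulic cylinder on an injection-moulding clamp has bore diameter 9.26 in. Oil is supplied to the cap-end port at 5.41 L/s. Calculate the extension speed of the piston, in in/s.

Cap-side area A_cap = π/4 × (9.26 in)² = 67.35 in^2
v = Q / A

v ≈ 4.90 in/s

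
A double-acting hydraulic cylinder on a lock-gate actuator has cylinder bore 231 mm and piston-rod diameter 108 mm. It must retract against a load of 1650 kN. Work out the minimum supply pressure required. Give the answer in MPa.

Rod-side annular area A_ann = π/4 × (231² − 108²) = 32750 mm^2
Retraction: pressure acts on the annular area.
P = F / A = 1650 kN / A

P ≈ 50.4 MPa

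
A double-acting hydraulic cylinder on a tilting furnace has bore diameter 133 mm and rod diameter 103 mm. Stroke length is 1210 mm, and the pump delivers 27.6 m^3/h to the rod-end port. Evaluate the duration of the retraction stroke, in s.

Rod-side annular area A_ann = π/4 × (133² − 103²) = 5561 mm^2
Swept volume V = A × L; t = V / Q = A·L / Q

t ≈ 0.878 s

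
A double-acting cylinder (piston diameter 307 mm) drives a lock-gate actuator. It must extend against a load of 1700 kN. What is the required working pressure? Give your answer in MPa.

Cap-side area A_cap = π/4 × (307 mm)² = 74020 mm^2
P = F / A = 1700 kN / A

P ≈ 23.0 MPa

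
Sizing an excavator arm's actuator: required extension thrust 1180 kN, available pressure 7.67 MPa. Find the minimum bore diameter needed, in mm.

D ≈ 443 mm

Extension force acts on the full piston face: F = P × (π/4)D².
D = √(4F / (πP)) = √(4 × 1180 kN / (π × 7.67 MPa))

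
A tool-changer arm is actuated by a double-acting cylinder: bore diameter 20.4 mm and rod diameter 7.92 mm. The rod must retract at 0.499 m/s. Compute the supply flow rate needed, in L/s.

Rod-side annular area A_ann = π/4 × (20.4² − 7.92²) = 277.6 mm^2
Q = A × v

Q ≈ 0.139 L/s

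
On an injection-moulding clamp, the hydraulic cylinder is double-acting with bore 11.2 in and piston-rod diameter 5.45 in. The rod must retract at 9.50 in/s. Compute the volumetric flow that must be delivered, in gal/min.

Q ≈ 186 gal/min

Rod-side annular area A_ann = π/4 × (11.2² − 5.45²) = 75.19 in^2
Q = A × v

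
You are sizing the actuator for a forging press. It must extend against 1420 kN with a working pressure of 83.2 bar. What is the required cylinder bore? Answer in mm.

D ≈ 466 mm

Extension force acts on the full piston face: F = P × (π/4)D².
D = √(4F / (πP)) = √(4 × 1420 kN / (π × 83.2 bar))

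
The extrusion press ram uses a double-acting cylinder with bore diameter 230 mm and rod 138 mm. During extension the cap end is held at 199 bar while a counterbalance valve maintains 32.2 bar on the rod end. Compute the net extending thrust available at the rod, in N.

F ≈ 7.41e5 N

Cap-side area A_cap = π/4 × (230 mm)² = 41550 mm^2
Rod-side annular area A_ann = π/4 × (230² − 138²) = 26590 mm^2
Net thrust = P_cap·A_cap − P_rod·A_ann = 8.268e5 N − 85620 N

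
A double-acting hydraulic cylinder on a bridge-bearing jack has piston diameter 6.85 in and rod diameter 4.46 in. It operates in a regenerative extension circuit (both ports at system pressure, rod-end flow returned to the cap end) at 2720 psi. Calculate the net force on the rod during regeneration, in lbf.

With equal pressure on both faces, forces on the annular region cancel; the net push is pressure × rod cross-section.
Rod cross-section A_rod = π/4 × (4.46 in)² = 15.62 in^2
F = P × A_rod

F ≈ 42500 lbf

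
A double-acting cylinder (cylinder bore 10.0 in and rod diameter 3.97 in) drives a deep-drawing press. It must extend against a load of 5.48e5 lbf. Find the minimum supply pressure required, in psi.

P ≈ 6980 psi

Cap-side area A_cap = π/4 × (10.0 in)² = 78.54 in^2
P = F / A = 5.48e5 lbf / A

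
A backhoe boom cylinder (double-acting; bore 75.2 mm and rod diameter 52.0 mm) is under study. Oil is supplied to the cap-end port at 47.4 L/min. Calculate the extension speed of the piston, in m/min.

Cap-side area A_cap = π/4 × (75.2 mm)² = 4441 mm^2
v = Q / A

v ≈ 10.7 m/min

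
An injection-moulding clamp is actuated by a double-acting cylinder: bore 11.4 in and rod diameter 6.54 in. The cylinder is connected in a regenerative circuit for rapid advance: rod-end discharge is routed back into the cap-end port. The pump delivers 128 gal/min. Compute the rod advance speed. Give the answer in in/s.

In regeneration the rod-end outflow joins the pump flow into the cap end, so the net volume the pump must supply per unit advance equals the rod cross-section area.
Rod cross-section A_rod = π/4 × (6.54 in)² = 33.59 in^2
v = Q_pump / A_rod

v ≈ 14.7 in/s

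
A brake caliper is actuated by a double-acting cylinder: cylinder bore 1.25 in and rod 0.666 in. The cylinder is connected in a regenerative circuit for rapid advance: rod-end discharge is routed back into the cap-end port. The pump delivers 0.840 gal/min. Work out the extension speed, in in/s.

v ≈ 9.28 in/s

In regeneration the rod-end outflow joins the pump flow into the cap end, so the net volume the pump must supply per unit advance equals the rod cross-section area.
Rod cross-section A_rod = π/4 × (0.666 in)² = 0.3484 in^2
v = Q_pump / A_rod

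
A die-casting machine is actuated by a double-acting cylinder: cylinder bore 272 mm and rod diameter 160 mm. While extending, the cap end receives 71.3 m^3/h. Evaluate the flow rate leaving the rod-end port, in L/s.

Q_out ≈ 13.0 L/s

Cap-side area A_cap = π/4 × (272 mm)² = 58110 mm^2
Rod-side annular area A_ann = π/4 × (272² − 160²) = 38000 mm^2
Piston speed v = Q_in/A_cap; rod-end outflow Q_out = v × A_ann = Q_in × A_ann/A_cap.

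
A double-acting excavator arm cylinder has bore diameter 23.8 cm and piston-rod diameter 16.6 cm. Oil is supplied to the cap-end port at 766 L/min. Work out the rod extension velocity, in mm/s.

Cap-side area A_cap = π/4 × (23.8 cm)² = 444.9 cm^2
v = Q / A

v ≈ 287 mm/s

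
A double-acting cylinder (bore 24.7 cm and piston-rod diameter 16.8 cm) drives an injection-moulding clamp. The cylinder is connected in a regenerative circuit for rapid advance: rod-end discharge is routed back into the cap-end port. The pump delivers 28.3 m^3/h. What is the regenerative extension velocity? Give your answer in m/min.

In regeneration the rod-end outflow joins the pump flow into the cap end, so the net volume the pump must supply per unit advance equals the rod cross-section area.
Rod cross-section A_rod = π/4 × (16.8 cm)² = 221.7 cm^2
v = Q_pump / A_rod

v ≈ 21.3 m/min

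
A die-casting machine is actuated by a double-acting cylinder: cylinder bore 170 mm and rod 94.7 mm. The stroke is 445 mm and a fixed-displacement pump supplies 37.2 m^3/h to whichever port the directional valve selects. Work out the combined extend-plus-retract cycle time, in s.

Cap-side area A_cap = π/4 × (170 mm)² = 22700 mm^2
Rod-side annular area A_ann = π/4 × (170² − 94.7²) = 15650 mm^2
t_ext = A_cap·L/Q = 0.9775 s
t_ret = A_ann·L/Q = 0.6742 s
t_cycle = t_ext + t_ret

t ≈ 1.65 s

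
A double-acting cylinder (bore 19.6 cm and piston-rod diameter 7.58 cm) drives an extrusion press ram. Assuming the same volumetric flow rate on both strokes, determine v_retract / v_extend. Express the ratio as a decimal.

v_ret/v_ext ≈ 1.18

Cap-side area A_cap = π/4 × (19.6 cm)² = 301.7 cm^2
Rod-side annular area A_ann = π/4 × (19.6² − 7.58²) = 256.6 cm^2
For equal Q, v ∝ 1/A, so v_ret/v_ext = A_cap/A_ann.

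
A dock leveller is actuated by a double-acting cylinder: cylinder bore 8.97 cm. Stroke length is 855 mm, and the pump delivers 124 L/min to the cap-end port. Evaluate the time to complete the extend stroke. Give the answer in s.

Cap-side area A_cap = π/4 × (8.97 cm)² = 63.19 cm^2
Swept volume V = A × L; t = V / Q = A·L / Q

t ≈ 2.61 s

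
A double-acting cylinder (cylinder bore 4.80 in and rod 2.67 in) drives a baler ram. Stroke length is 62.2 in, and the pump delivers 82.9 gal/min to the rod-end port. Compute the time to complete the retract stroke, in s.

Rod-side annular area A_ann = π/4 × (4.80² − 2.67²) = 12.50 in^2
Swept volume V = A × L; t = V / Q = A·L / Q

t ≈ 2.44 s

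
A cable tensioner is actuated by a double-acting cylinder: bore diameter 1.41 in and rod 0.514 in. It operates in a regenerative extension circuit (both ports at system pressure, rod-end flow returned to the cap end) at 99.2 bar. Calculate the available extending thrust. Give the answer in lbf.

With equal pressure on both faces, forces on the annular region cancel; the net push is pressure × rod cross-section.
Rod cross-section A_rod = π/4 × (0.514 in)² = 0.2075 in^2
F = P × A_rod

F ≈ 299 lbf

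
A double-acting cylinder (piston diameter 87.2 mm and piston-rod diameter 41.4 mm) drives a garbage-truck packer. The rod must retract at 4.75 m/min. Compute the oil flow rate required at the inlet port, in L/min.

Rod-side annular area A_ann = π/4 × (87.2² − 41.4²) = 4626 mm^2
Q = A × v

Q ≈ 22.0 L/min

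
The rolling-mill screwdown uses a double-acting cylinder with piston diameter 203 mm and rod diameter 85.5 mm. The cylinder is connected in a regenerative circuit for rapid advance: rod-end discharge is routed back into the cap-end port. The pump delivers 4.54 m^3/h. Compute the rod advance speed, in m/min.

In regeneration the rod-end outflow joins the pump flow into the cap end, so the net volume the pump must supply per unit advance equals the rod cross-section area.
Rod cross-section A_rod = π/4 × (85.5 mm)² = 5741 mm^2
v = Q_pump / A_rod

v ≈ 13.2 m/min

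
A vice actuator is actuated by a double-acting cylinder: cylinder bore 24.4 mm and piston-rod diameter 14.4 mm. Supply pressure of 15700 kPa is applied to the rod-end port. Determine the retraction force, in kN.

Rod-side annular area A_ann = π/4 × (24.4² − 14.4²) = 304.7 mm^2
On retraction the pressure acts on the annular area (bore minus rod).
F = P × A_ann

F ≈ 4.78 kN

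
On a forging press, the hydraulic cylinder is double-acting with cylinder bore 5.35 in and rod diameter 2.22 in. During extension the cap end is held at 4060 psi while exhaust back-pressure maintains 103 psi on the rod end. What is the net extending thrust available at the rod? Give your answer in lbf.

F ≈ 89400 lbf

Cap-side area A_cap = π/4 × (5.35 in)² = 22.48 in^2
Rod-side annular area A_ann = π/4 × (5.35² − 2.22²) = 18.61 in^2
Net thrust = P_cap·A_cap − P_rod·A_ann = 91270 lbf − 1917 lbf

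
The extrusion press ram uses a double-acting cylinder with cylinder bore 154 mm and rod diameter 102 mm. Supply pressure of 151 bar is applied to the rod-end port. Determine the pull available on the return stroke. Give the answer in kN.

Rod-side annular area A_ann = π/4 × (154² − 102²) = 10460 mm^2
On retraction the pressure acts on the annular area (bore minus rod).
F = P × A_ann

F ≈ 158 kN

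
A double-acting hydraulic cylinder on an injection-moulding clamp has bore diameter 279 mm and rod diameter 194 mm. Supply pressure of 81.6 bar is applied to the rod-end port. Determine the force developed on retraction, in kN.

Rod-side annular area A_ann = π/4 × (279² − 194²) = 31580 mm^2
On retraction the pressure acts on the annular area (bore minus rod).
F = P × A_ann

F ≈ 258 kN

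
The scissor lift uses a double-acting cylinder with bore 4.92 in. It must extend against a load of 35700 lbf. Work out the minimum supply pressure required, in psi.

P ≈ 1880 psi

Cap-side area A_cap = π/4 × (4.92 in)² = 19.01 in^2
P = F / A = 35700 lbf / A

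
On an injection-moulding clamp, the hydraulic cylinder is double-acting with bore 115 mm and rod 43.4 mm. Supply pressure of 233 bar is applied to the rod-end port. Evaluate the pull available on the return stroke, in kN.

Rod-side annular area A_ann = π/4 × (115² − 43.4²) = 8908 mm^2
On retraction the pressure acts on the annular area (bore minus rod).
F = P × A_ann

F ≈ 208 kN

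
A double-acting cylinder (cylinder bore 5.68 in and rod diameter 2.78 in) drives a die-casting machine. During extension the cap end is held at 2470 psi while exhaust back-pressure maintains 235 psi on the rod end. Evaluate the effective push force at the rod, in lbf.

F ≈ 58100 lbf

Cap-side area A_cap = π/4 × (5.68 in)² = 25.34 in^2
Rod-side annular area A_ann = π/4 × (5.68² − 2.78²) = 19.27 in^2
Net thrust = P_cap·A_cap − P_rod·A_ann = 62590 lbf − 4528 lbf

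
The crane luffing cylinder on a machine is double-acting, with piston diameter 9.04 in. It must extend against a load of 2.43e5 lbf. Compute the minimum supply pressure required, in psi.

Cap-side area A_cap = π/4 × (9.04 in)² = 64.18 in^2
P = F / A = 2.43e5 lbf / A

P ≈ 3790 psi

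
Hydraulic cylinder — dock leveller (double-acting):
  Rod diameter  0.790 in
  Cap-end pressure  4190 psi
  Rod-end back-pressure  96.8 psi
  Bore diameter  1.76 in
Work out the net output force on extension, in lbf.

Cap-side area A_cap = π/4 × (1.76 in)² = 2.433 in^2
Rod-side annular area A_ann = π/4 × (1.76² − 0.790²) = 1.943 in^2
Net thrust = P_cap·A_cap − P_rod·A_ann = 10190 lbf − 188.1 lbf

F ≈ 10000 lbf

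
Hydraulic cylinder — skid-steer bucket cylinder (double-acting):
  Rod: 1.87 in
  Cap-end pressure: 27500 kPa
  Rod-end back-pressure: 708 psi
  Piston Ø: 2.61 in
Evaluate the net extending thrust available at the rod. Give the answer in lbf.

F ≈ 19500 lbf

Cap-side area A_cap = π/4 × (2.61 in)² = 5.350 in^2
Rod-side annular area A_ann = π/4 × (2.61² − 1.87²) = 2.604 in^2
Net thrust = P_cap·A_cap − P_rod·A_ann = 21340 lbf − 1843 lbf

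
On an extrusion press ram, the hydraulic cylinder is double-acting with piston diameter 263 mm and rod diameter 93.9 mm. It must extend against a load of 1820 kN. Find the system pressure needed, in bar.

Cap-side area A_cap = π/4 × (263 mm)² = 54330 mm^2
P = F / A = 1820 kN / A

P ≈ 335 bar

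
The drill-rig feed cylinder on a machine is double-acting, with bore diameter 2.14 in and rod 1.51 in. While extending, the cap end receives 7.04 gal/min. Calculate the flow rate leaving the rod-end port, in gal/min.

Cap-side area A_cap = π/4 × (2.14 in)² = 3.597 in^2
Rod-side annular area A_ann = π/4 × (2.14² − 1.51²) = 1.806 in^2
Piston speed v = Q_in/A_cap; rod-end outflow Q_out = v × A_ann = Q_in × A_ann/A_cap.

Q_out ≈ 3.53 gal/min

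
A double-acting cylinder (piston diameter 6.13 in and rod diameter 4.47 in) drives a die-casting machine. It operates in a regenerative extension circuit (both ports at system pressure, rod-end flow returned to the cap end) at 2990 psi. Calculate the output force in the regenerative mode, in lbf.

F ≈ 46900 lbf

With equal pressure on both faces, forces on the annular region cancel; the net push is pressure × rod cross-section.
Rod cross-section A_rod = π/4 × (4.47 in)² = 15.69 in^2
F = P × A_rod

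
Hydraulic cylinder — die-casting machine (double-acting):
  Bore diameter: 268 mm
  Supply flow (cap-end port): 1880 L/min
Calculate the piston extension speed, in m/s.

v ≈ 0.555 m/s

Cap-side area A_cap = π/4 × (268 mm)² = 56410 mm^2
v = Q / A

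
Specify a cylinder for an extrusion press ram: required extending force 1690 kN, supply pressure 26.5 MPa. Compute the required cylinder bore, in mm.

D ≈ 285 mm

Extension force acts on the full piston face: F = P × (π/4)D².
D = √(4F / (πP)) = √(4 × 1690 kN / (π × 26.5 MPa))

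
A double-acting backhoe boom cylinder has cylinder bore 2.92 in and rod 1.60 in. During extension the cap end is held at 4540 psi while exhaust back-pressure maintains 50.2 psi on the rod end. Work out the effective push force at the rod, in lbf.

Cap-side area A_cap = π/4 × (2.92 in)² = 6.697 in^2
Rod-side annular area A_ann = π/4 × (2.92² − 1.60²) = 4.686 in^2
Net thrust = P_cap·A_cap − P_rod·A_ann = 30400 lbf − 235.2 lbf

F ≈ 30200 lbf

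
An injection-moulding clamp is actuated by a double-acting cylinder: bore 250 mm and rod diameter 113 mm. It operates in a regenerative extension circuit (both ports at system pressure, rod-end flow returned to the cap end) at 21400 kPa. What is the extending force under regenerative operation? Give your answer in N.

With equal pressure on both faces, forces on the annular region cancel; the net push is pressure × rod cross-section.
Rod cross-section A_rod = π/4 × (113 mm)² = 10030 mm^2
F = P × A_rod

F ≈ 2.15e5 N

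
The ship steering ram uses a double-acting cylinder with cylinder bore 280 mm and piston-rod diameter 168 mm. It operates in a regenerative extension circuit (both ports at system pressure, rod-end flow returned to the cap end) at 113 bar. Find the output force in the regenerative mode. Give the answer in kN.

With equal pressure on both faces, forces on the annular region cancel; the net push is pressure × rod cross-section.
Rod cross-section A_rod = π/4 × (168 mm)² = 22170 mm^2
F = P × A_rod

F ≈ 250 kN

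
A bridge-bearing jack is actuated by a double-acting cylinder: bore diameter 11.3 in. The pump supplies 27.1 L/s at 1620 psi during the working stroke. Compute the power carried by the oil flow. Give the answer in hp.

W ≈ 406 hp

Hydraulic power = P × Q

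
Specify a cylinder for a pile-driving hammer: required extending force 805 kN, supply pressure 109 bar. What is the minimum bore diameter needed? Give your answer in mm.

D ≈ 307 mm

Extension force acts on the full piston face: F = P × (π/4)D².
D = √(4F / (πP)) = √(4 × 805 kN / (π × 109 bar))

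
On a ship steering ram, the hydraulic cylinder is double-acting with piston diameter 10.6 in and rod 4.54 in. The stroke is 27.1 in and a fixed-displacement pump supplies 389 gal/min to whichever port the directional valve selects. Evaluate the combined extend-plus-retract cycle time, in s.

t ≈ 2.90 s

Cap-side area A_cap = π/4 × (10.6 in)² = 88.25 in^2
Rod-side annular area A_ann = π/4 × (10.6² − 4.54²) = 72.06 in^2
t_ext = A_cap·L/Q = 1.597 s
t_ret = A_ann·L/Q = 1.304 s
t_cycle = t_ext + t_ret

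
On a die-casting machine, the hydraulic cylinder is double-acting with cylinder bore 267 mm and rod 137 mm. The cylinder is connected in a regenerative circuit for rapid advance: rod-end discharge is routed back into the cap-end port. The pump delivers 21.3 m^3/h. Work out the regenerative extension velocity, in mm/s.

v ≈ 401 mm/s

In regeneration the rod-end outflow joins the pump flow into the cap end, so the net volume the pump must supply per unit advance equals the rod cross-section area.
Rod cross-section A_rod = π/4 × (137 mm)² = 14740 mm^2
v = Q_pump / A_rod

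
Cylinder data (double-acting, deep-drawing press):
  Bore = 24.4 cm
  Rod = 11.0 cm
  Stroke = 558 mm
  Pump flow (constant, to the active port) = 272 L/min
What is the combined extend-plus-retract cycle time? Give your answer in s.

t ≈ 10.3 s

Cap-side area A_cap = π/4 × (24.4 cm)² = 467.6 cm^2
Rod-side annular area A_ann = π/4 × (24.4² − 11.0²) = 372.6 cm^2
t_ext = A_cap·L/Q = 5.756 s
t_ret = A_ann·L/Q = 4.586 s
t_cycle = t_ext + t_ret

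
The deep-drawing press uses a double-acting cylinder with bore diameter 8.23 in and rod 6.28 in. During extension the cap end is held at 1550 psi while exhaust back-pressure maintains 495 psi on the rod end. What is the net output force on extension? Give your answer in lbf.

Cap-side area A_cap = π/4 × (8.23 in)² = 53.20 in^2
Rod-side annular area A_ann = π/4 × (8.23² − 6.28²) = 22.22 in^2
Net thrust = P_cap·A_cap − P_rod·A_ann = 82460 lbf − 11000 lbf

F ≈ 71500 lbf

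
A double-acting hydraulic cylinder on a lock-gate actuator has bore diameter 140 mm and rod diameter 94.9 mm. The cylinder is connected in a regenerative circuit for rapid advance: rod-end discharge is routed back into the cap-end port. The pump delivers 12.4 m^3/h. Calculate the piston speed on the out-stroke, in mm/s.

In regeneration the rod-end outflow joins the pump flow into the cap end, so the net volume the pump must supply per unit advance equals the rod cross-section area.
Rod cross-section A_rod = π/4 × (94.9 mm)² = 7073 mm^2
v = Q_pump / A_rod

v ≈ 487 mm/s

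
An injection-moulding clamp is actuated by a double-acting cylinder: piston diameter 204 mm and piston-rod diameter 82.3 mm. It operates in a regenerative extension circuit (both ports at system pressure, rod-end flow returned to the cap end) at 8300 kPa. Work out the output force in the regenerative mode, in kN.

With equal pressure on both faces, forces on the annular region cancel; the net push is pressure × rod cross-section.
Rod cross-section A_rod = π/4 × (82.3 mm)² = 5320 mm^2
F = P × A_rod

F ≈ 44.2 kN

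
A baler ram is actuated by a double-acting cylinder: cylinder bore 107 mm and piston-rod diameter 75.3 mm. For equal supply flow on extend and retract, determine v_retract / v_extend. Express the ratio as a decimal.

Cap-side area A_cap = π/4 × (107 mm)² = 8992 mm^2
Rod-side annular area A_ann = π/4 × (107² − 75.3²) = 4539 mm^2
For equal Q, v ∝ 1/A, so v_ret/v_ext = A_cap/A_ann.

v_ret/v_ext ≈ 1.98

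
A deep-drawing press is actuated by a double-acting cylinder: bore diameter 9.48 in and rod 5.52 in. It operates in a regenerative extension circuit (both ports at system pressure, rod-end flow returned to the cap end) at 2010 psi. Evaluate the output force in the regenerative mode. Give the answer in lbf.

With equal pressure on both faces, forces on the annular region cancel; the net push is pressure × rod cross-section.
Rod cross-section A_rod = π/4 × (5.52 in)² = 23.93 in^2
F = P × A_rod

F ≈ 48100 lbf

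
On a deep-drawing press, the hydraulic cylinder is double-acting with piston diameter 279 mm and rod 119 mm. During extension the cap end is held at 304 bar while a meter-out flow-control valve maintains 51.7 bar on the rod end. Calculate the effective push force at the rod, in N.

Cap-side area A_cap = π/4 × (279 mm)² = 61140 mm^2
Rod-side annular area A_ann = π/4 × (279² − 119²) = 50010 mm^2
Net thrust = P_cap·A_cap − P_rod·A_ann = 1.859e6 N − 2.586e5 N

F ≈ 1.60e6 N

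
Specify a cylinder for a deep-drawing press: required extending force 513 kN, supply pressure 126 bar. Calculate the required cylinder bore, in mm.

Extension force acts on the full piston face: F = P × (π/4)D².
D = √(4F / (πP)) = √(4 × 513 kN / (π × 126 bar))

D ≈ 228 mm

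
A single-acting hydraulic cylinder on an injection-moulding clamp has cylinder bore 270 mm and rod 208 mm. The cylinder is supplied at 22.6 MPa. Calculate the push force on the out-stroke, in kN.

Cap-side area A_cap = π/4 × (270 mm)² = 57260 mm^2
F = P × A_cap = 22.6 MPa × A_cap

F ≈ 1290 kN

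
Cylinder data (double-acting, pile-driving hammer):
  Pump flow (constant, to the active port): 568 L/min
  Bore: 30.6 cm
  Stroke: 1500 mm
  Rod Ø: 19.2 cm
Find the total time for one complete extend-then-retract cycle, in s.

t ≈ 18.7 s

Cap-side area A_cap = π/4 × (30.6 cm)² = 735.4 cm^2
Rod-side annular area A_ann = π/4 × (30.6² − 19.2²) = 445.9 cm^2
t_ext = A_cap·L/Q = 11.65 s
t_ret = A_ann·L/Q = 7.065 s
t_cycle = t_ext + t_ret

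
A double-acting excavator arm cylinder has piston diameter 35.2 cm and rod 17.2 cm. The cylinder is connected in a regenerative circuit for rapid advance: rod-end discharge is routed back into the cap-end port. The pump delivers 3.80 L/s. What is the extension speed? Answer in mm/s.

In regeneration the rod-end outflow joins the pump flow into the cap end, so the net volume the pump must supply per unit advance equals the rod cross-section area.
Rod cross-section A_rod = π/4 × (17.2 cm)² = 232.4 cm^2
v = Q_pump / A_rod

v ≈ 164 mm/s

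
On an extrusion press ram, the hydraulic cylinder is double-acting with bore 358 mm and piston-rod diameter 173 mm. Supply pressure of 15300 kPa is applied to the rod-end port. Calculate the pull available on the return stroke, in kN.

F ≈ 1180 kN

Rod-side annular area A_ann = π/4 × (358² − 173²) = 77150 mm^2
On retraction the pressure acts on the annular area (bore minus rod).
F = P × A_ann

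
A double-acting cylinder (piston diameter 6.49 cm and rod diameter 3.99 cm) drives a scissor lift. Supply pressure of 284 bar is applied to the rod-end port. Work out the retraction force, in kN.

F ≈ 58.4 kN

Rod-side annular area A_ann = π/4 × (6.49² − 3.99²) = 20.58 cm^2
On retraction the pressure acts on the annular area (bore minus rod).
F = P × A_ann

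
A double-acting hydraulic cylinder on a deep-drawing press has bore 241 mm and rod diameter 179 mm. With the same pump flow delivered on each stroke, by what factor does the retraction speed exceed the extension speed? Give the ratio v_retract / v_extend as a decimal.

v_ret/v_ext ≈ 2.23

Cap-side area A_cap = π/4 × (241 mm)² = 45620 mm^2
Rod-side annular area A_ann = π/4 × (241² − 179²) = 20450 mm^2
For equal Q, v ∝ 1/A, so v_ret/v_ext = A_cap/A_ann.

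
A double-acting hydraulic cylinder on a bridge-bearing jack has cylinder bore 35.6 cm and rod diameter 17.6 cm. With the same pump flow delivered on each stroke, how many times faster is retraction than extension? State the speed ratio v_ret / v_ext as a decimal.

Cap-side area A_cap = π/4 × (35.6 cm)² = 995.4 cm^2
Rod-side annular area A_ann = π/4 × (35.6² − 17.6²) = 752.1 cm^2
For equal Q, v ∝ 1/A, so v_ret/v_ext = A_cap/A_ann.

v_ret/v_ext ≈ 1.32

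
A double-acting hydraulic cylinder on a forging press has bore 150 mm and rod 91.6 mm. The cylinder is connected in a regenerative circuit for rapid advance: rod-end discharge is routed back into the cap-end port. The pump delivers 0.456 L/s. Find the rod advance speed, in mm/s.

In regeneration the rod-end outflow joins the pump flow into the cap end, so the net volume the pump must supply per unit advance equals the rod cross-section area.
Rod cross-section A_rod = π/4 × (91.6 mm)² = 6590 mm^2
v = Q_pump / A_rod

v ≈ 69.2 mm/s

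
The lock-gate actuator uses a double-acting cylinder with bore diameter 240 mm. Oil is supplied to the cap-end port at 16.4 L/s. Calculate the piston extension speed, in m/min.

v ≈ 21.8 m/min

Cap-side area A_cap = π/4 × (240 mm)² = 45240 mm^2
v = Q / A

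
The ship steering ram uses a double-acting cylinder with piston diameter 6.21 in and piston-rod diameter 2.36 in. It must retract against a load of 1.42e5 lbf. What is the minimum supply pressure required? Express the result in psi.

Rod-side annular area A_ann = π/4 × (6.21² − 2.36²) = 25.91 in^2
Retraction: pressure acts on the annular area.
P = F / A = 1.42e5 lbf / A

P ≈ 5480 psi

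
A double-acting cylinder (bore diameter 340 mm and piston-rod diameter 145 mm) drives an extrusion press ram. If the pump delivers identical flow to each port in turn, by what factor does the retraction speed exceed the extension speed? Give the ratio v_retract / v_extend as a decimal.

Cap-side area A_cap = π/4 × (340 mm)² = 90790 mm^2
Rod-side annular area A_ann = π/4 × (340² − 145²) = 74280 mm^2
For equal Q, v ∝ 1/A, so v_ret/v_ext = A_cap/A_ann.

v_ret/v_ext ≈ 1.22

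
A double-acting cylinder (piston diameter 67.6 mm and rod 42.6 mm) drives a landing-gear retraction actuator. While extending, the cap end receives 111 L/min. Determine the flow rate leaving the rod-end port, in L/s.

Cap-side area A_cap = π/4 × (67.6 mm)² = 3589 mm^2
Rod-side annular area A_ann = π/4 × (67.6² − 42.6²) = 2164 mm^2
Piston speed v = Q_in/A_cap; rod-end outflow Q_out = v × A_ann = Q_in × A_ann/A_cap.

Q_out ≈ 1.12 L/s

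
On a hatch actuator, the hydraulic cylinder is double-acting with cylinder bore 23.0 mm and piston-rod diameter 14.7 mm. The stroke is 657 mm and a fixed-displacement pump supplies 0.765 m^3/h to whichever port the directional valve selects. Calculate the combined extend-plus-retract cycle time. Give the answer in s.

t ≈ 2.04 s

Cap-side area A_cap = π/4 × (23.0 mm)² = 415.5 mm^2
Rod-side annular area A_ann = π/4 × (23.0² − 14.7²) = 245.8 mm^2
t_ext = A_cap·L/Q = 1.285 s
t_ret = A_ann·L/Q = 0.7598 s
t_cycle = t_ext + t_ret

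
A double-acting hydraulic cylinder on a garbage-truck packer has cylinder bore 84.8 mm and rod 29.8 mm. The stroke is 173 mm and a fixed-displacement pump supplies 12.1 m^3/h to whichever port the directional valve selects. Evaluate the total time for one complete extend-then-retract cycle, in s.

t ≈ 0.546 s

Cap-side area A_cap = π/4 × (84.8 mm)² = 5648 mm^2
Rod-side annular area A_ann = π/4 × (84.8² − 29.8²) = 4950 mm^2
t_ext = A_cap·L/Q = 0.2907 s
t_ret = A_ann·L/Q = 0.2548 s
t_cycle = t_ext + t_ret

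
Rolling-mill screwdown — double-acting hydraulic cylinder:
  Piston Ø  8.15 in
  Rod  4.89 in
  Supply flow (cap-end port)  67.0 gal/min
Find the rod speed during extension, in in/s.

Cap-side area A_cap = π/4 × (8.15 in)² = 52.17 in^2
v = Q / A

v ≈ 4.94 in/s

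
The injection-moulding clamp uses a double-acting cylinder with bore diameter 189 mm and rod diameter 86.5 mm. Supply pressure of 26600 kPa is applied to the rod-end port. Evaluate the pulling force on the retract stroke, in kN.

F ≈ 590 kN

Rod-side annular area A_ann = π/4 × (189² − 86.5²) = 22180 mm^2
On retraction the pressure acts on the annular area (bore minus rod).
F = P × A_ann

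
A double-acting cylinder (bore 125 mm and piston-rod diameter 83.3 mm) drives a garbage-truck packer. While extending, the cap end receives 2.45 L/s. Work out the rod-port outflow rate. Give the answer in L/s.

Q_out ≈ 1.36 L/s

Cap-side area A_cap = π/4 × (125 mm)² = 12270 mm^2
Rod-side annular area A_ann = π/4 × (125² − 83.3²) = 6822 mm^2
Piston speed v = Q_in/A_cap; rod-end outflow Q_out = v × A_ann = Q_in × A_ann/A_cap.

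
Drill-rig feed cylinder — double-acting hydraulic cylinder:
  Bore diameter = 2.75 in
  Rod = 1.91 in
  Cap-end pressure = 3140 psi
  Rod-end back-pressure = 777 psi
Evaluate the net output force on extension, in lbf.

F ≈ 16300 lbf

Cap-side area A_cap = π/4 × (2.75 in)² = 5.940 in^2
Rod-side annular area A_ann = π/4 × (2.75² − 1.91²) = 3.074 in^2
Net thrust = P_cap·A_cap − P_rod·A_ann = 18650 lbf − 2389 lbf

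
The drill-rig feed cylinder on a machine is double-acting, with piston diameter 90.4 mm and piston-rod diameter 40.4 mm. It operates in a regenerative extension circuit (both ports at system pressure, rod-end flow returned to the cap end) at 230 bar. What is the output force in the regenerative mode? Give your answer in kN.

F ≈ 29.5 kN

With equal pressure on both faces, forces on the annular region cancel; the net push is pressure × rod cross-section.
Rod cross-section A_rod = π/4 × (40.4 mm)² = 1282 mm^2
F = P × A_rod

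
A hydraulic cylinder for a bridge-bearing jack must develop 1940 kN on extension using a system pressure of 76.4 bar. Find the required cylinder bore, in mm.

D ≈ 569 mm

Extension force acts on the full piston face: F = P × (π/4)D².
D = √(4F / (πP)) = √(4 × 1940 kN / (π × 76.4 bar))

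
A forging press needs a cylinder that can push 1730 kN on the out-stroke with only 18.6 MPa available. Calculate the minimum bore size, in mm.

D ≈ 344 mm

Extension force acts on the full piston face: F = P × (π/4)D².
D = √(4F / (πP)) = √(4 × 1730 kN / (π × 18.6 MPa))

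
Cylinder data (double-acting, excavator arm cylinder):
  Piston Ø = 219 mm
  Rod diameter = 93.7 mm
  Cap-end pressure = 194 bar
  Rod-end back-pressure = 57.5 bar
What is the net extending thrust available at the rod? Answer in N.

Cap-side area A_cap = π/4 × (219 mm)² = 37670 mm^2
Rod-side annular area A_ann = π/4 × (219² − 93.7²) = 30770 mm^2
Net thrust = P_cap·A_cap − P_rod·A_ann = 7.308e5 N − 1.769e5 N

F ≈ 5.54e5 N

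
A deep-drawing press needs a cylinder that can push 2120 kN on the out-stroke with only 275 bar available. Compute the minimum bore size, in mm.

D ≈ 313 mm

Extension force acts on the full piston face: F = P × (π/4)D².
D = √(4F / (πP)) = √(4 × 2120 kN / (π × 275 bar))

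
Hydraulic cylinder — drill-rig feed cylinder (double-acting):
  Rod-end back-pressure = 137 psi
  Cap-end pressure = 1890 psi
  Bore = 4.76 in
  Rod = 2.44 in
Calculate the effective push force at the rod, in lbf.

Cap-side area A_cap = π/4 × (4.76 in)² = 17.80 in^2
Rod-side annular area A_ann = π/4 × (4.76² − 2.44²) = 13.12 in^2
Net thrust = P_cap·A_cap − P_rod·A_ann = 33630 lbf − 1797 lbf

F ≈ 31800 lbf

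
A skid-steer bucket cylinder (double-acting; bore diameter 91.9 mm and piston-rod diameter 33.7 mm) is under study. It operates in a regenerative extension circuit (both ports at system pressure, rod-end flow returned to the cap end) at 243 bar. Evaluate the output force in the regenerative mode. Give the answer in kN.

F ≈ 21.7 kN

With equal pressure on both faces, forces on the annular region cancel; the net push is pressure × rod cross-section.
Rod cross-section A_rod = π/4 × (33.7 mm)² = 892.0 mm^2
F = P × A_rod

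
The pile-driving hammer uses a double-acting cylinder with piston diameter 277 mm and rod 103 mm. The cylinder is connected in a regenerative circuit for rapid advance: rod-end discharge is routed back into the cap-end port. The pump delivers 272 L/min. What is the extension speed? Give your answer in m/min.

v ≈ 32.6 m/min

In regeneration the rod-end outflow joins the pump flow into the cap end, so the net volume the pump must supply per unit advance equals the rod cross-section area.
Rod cross-section A_rod = π/4 × (103 mm)² = 8332 mm^2
v = Q_pump / A_rod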